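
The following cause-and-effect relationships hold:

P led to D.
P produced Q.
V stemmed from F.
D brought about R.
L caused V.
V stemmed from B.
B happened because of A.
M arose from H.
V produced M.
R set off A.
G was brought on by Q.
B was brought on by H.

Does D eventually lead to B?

Yes

There is a causal chain: D → R → A → B.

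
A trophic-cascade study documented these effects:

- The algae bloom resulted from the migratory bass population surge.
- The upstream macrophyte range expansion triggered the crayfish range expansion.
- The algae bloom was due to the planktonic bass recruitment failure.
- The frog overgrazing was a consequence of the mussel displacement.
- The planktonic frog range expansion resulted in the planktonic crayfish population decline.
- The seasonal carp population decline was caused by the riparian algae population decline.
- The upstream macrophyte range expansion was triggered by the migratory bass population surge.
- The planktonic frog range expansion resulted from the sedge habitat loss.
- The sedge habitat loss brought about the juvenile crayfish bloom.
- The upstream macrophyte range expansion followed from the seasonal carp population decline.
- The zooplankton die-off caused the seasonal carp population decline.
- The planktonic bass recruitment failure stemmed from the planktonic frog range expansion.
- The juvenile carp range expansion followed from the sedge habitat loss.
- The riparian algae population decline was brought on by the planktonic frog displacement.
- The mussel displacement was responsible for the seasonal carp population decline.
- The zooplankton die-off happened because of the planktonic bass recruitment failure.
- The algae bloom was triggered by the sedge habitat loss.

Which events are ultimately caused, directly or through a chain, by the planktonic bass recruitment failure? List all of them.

the algae bloom, the crayfish range expansion, the seasonal carp population decline, the upstream macrophyte range expansion, the zooplankton die-off

Direct effects: the zooplankton die-off, the algae bloom.
2 steps out: the seasonal carp population decline.
3 steps out: the upstream macrophyte range expansion.
4 steps out: the crayfish range expansion.
Not reachable from it: the sedge habitat loss, the juvenile carp range expansion, the juvenile crayfish bloom, the planktonic frog range expansion, the mussel displacement, the planktonic frog displacement, the planktonic crayfish population decline, the migratory bass population surge, the frog overgrazing, the riparian algae population decline.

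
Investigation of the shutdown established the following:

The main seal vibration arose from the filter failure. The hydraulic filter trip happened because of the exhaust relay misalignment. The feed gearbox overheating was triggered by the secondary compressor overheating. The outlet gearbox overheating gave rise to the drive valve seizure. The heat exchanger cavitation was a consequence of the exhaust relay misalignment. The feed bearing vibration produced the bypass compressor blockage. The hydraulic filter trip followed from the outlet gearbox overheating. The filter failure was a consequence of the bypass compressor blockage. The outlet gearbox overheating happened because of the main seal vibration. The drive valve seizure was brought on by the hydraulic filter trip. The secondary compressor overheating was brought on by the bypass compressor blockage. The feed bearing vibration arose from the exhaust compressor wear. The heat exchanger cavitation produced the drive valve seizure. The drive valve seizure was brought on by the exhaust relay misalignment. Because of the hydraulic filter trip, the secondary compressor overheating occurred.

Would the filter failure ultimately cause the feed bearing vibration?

No

The filter failure leads to the main seal vibration, the outlet gearbox overheating, the hydraulic filter trip, the secondary compressor overheating, the drive valve seizure, the feed gearbox overheating; the feed bearing vibration is not among them.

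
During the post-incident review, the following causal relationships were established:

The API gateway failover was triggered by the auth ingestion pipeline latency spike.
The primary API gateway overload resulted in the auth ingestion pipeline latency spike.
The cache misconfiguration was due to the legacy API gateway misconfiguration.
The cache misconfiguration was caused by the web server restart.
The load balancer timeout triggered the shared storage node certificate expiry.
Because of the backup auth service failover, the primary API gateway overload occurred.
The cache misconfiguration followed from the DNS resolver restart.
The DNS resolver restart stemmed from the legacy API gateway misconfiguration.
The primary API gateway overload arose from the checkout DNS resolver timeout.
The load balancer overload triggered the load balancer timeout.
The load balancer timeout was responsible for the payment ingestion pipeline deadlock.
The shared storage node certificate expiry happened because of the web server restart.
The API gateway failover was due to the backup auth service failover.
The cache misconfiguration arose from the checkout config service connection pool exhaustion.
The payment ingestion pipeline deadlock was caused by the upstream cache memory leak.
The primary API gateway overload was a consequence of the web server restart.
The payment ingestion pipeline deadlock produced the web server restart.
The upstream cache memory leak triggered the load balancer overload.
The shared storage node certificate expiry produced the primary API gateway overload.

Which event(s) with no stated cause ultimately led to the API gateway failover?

Tracing upstream from the API gateway failover: the API gateway failover ← the auth ingestion pipeline latency spike ← the primary API gateway overload ← the web server restart ← the payment ingestion pipeline deadlock ← the upstream cache memory leak.
A separate upstream branch: the API gateway failover ← the backup auth service failover.
A separate upstream branch: the API gateway failover ← the auth ingestion pipeline latency spike ← the primary API gateway overload ← the checkout DNS resolver timeout.
Each of those chain origins has no stated cause.

the backup auth service failover, the checkout DNS resolver timeout, the upstream cache memory leak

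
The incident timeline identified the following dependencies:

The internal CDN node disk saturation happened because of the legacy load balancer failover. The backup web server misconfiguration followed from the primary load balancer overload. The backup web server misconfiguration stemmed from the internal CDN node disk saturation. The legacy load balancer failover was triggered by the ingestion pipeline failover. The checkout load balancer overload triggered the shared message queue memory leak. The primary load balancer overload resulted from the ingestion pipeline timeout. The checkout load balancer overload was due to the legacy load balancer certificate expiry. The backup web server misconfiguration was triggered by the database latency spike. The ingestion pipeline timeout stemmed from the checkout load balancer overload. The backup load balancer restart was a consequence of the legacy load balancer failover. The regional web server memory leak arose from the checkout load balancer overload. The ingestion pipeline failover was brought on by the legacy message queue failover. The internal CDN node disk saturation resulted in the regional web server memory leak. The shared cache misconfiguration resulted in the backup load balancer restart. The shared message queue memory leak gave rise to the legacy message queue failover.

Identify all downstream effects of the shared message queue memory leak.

Direct effects: the legacy message queue failover.
2 steps out: the ingestion pipeline failover.
3 steps out: the legacy load balancer failover.
4 steps out: the internal CDN node disk saturation, the backup load balancer restart.
5 steps out: the regional web server memory leak, the backup web server misconfiguration.
Not reachable from it: the legacy load balancer certificate expiry, the checkout load balancer overload, the ingestion pipeline timeout, the database latency spike, the shared cache misconfiguration, the primary load balancer overload.

the backup load balancer restart, the backup web server misconfiguration, the ingestion pipeline failover, the internal CDN node disk saturation, the legacy load balancer failover, the legacy message queue failover, the regional web server memory leak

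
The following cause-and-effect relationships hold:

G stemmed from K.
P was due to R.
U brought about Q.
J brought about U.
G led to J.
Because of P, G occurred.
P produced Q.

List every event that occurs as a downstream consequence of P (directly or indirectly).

G, J, Q, U

Direct effects: G, Q.
2 steps out: J.
3 steps out: U.
Not reachable from it: R, K.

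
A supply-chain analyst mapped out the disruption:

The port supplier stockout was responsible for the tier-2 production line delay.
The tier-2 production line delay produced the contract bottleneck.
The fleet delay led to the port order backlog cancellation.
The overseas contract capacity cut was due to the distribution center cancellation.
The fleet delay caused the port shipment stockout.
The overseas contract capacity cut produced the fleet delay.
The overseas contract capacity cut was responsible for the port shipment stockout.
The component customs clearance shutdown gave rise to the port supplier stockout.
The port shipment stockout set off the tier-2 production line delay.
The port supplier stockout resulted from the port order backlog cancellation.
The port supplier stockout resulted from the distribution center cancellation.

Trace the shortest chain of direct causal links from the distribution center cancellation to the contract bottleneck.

the distribution center cancellation → the port supplier stockout → the tier-2 production line delay → the contract bottleneck

the distribution center cancellation → the port supplier stockout
the port supplier stockout → the tier-2 production line delay
the tier-2 production line delay → the contract bottleneck
Length: 3 steps.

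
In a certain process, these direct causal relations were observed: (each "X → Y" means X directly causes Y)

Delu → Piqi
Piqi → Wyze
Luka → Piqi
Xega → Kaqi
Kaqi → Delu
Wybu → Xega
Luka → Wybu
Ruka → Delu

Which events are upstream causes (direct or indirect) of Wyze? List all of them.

Delu, Kaqi, Luka, Piqi, Ruka, Wybu, Xega

Immediate cause of Wyze: Piqi.
Further upstream: Luka, Wybu, Xega, Kaqi, Delu, Ruka.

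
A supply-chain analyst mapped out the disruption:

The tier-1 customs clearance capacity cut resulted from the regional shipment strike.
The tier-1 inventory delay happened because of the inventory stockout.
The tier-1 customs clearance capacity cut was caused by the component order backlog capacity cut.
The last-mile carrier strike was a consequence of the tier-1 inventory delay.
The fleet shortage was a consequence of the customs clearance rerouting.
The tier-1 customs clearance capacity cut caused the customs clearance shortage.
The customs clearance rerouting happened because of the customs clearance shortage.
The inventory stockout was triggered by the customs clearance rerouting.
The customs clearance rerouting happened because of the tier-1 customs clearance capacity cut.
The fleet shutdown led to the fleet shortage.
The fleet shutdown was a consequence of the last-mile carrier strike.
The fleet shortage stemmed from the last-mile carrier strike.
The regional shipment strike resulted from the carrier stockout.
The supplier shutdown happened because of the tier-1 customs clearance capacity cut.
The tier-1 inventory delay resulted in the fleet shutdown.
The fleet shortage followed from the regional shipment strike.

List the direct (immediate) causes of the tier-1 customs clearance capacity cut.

the component order backlog capacity cut, the regional shipment strike

Upstream contributors include the carrier stockout, but only the component order backlog capacity cut, the regional shipment strike feed directly into the tier-1 customs clearance capacity cut.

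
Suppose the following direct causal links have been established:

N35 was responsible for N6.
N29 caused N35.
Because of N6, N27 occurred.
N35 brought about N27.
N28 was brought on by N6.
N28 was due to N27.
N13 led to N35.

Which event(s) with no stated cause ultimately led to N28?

N13, N29

Tracing upstream from N28: N28 ← N6 ← N35 ← N13.
A separate upstream branch: N28 ← N6 ← N35 ← N29.
Each of those chain origins has no stated cause.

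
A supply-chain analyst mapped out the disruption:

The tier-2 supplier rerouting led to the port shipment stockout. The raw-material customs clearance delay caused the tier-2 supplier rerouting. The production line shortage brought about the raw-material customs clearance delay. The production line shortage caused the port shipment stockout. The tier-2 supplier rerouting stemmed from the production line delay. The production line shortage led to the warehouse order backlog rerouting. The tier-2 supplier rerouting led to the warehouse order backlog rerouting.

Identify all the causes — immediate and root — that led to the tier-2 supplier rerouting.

Immediate causes of the tier-2 supplier rerouting: the raw-material customs clearance delay, the production line delay.
Further upstream: the production line shortage.

the production line delay, the production line shortage, the raw-material customs clearance delay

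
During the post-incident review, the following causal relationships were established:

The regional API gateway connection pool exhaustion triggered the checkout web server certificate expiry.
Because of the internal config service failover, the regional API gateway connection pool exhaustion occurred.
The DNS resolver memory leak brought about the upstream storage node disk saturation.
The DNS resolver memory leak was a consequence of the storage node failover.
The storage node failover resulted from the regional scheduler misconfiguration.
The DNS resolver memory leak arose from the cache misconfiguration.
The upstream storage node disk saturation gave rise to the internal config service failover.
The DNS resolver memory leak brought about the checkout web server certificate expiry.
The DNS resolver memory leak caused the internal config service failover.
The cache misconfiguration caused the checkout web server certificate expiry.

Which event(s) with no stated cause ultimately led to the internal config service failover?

the cache misconfiguration, the regional scheduler misconfiguration

Tracing upstream from the internal config service failover: the internal config service failover ← the DNS resolver memory leak ← the storage node failover ← the regional scheduler misconfiguration.
A separate upstream branch: the internal config service failover ← the DNS resolver memory leak ← the cache misconfiguration.
Each of those chain origins has no stated cause.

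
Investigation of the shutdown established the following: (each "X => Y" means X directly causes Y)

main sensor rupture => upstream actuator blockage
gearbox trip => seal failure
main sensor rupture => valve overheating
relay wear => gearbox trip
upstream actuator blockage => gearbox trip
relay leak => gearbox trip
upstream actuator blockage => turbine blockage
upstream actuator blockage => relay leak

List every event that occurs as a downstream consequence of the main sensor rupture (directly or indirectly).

Direct effects: the upstream actuator blockage, the valve overheating.
2 steps out: the turbine blockage, the relay leak, the gearbox trip.
3 steps out: the seal failure.
Not reachable from it: the relay wear.

the gearbox trip, the relay leak, the seal failure, the turbine blockage, the upstream actuator blockage, the valve overheating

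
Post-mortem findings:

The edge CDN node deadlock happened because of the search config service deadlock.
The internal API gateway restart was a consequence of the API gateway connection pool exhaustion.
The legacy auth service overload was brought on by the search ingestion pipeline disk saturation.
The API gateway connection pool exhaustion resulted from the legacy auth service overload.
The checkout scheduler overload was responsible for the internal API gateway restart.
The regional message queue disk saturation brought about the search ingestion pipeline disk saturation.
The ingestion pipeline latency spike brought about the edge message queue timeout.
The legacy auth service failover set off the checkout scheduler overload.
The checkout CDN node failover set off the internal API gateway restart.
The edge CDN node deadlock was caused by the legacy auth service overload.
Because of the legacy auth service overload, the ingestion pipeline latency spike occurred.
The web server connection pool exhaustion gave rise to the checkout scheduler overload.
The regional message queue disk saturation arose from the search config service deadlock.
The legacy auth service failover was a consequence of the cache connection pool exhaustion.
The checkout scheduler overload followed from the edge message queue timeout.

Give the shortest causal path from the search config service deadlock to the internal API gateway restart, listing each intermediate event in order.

the search config service deadlock → the regional message queue disk saturation → the search ingestion pipeline disk saturation → the legacy auth service overload → the API gateway connection pool exhaustion → the internal API gateway restart

the search config service deadlock → the regional message queue disk saturation
the regional message queue disk saturation → the search ingestion pipeline disk saturation
the search ingestion pipeline disk saturation → the legacy auth service overload
the legacy auth service overload → the API gateway connection pool exhaustion
the API gateway connection pool exhaustion → the internal API gateway restart
Length: 5 steps.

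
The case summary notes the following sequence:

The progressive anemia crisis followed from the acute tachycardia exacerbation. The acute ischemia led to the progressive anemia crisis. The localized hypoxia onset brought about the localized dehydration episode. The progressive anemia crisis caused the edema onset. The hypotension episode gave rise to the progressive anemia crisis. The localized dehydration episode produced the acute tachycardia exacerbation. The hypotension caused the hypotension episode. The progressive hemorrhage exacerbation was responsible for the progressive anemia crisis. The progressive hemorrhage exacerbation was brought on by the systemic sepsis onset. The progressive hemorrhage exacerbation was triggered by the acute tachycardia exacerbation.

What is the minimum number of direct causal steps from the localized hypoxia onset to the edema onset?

Shortest chain: the localized hypoxia onset → the localized dehydration episode → the acute tachycardia exacerbation → the progressive anemia crisis → the edema onset.

4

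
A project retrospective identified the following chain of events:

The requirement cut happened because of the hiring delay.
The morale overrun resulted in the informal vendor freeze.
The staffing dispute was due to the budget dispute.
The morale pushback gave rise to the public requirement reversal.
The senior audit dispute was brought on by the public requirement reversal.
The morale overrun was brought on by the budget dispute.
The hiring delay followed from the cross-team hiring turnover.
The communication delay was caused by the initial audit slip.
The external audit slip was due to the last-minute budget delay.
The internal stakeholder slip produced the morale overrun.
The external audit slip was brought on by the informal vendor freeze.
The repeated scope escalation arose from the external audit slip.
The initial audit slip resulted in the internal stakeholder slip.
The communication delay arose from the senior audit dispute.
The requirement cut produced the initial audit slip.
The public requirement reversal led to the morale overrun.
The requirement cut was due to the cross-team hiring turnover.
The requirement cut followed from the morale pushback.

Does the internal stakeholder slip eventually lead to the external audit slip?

There is a causal chain: the internal stakeholder slip → the morale overrun → the informal vendor freeze → the external audit slip.

Yes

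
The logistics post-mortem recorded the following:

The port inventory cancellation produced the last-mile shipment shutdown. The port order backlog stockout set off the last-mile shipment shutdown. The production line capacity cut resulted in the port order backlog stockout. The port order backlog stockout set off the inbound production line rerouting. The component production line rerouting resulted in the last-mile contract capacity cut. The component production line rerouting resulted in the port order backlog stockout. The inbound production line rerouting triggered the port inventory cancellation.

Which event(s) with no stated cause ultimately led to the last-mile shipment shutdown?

Tracing upstream from the last-mile shipment shutdown: the last-mile shipment shutdown ← the port order backlog stockout ← the component production line rerouting.
A separate upstream branch: the last-mile shipment shutdown ← the port order backlog stockout ← the production line capacity cut.
Each of those chain origins has no stated cause.

the component production line rerouting, the production line capacity cut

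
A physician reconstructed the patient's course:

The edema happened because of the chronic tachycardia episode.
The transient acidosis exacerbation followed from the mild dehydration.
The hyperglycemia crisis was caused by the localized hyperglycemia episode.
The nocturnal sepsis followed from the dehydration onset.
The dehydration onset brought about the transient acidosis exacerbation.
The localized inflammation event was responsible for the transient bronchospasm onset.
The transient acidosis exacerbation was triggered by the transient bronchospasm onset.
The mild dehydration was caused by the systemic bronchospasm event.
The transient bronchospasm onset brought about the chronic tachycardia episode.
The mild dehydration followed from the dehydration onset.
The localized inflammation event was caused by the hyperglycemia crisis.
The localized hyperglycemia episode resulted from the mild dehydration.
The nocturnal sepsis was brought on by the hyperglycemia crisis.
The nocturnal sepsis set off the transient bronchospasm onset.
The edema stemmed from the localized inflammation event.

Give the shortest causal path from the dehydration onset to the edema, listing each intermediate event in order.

the dehydration onset → the nocturnal sepsis → the transient bronchospasm onset → the chronic tachycardia episode → the edema

the dehydration onset → the nocturnal sepsis
the nocturnal sepsis → the transient bronchospasm onset
the transient bronchospasm onset → the chronic tachycardia episode
the chronic tachycardia episode → the edema
Length: 4 steps.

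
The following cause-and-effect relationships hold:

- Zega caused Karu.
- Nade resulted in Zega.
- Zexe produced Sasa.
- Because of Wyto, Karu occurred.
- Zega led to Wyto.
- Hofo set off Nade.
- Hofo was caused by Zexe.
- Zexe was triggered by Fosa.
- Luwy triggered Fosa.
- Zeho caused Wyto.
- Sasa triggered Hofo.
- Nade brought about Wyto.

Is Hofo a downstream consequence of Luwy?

Yes

There is a causal chain: Luwy → Fosa → Zexe → Hofo.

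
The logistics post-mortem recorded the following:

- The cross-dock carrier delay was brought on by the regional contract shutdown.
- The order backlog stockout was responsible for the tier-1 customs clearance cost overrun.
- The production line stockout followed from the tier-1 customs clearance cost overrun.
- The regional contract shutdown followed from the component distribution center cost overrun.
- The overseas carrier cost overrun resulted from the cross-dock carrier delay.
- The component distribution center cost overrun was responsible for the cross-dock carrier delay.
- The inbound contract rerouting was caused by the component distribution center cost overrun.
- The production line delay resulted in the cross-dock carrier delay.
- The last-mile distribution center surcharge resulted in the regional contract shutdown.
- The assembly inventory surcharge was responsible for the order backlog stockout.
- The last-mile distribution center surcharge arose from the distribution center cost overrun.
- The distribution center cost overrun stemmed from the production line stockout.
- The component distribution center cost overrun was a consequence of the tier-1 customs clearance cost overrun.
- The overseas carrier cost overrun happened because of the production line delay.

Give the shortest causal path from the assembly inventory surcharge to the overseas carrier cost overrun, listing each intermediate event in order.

the assembly inventory surcharge → the order backlog stockout → the tier-1 customs clearance cost overrun → the component distribution center cost overrun → the cross-dock carrier delay → the overseas carrier cost overrun

the assembly inventory surcharge → the order backlog stockout
the order backlog stockout → the tier-1 customs clearance cost overrun
the tier-1 customs clearance cost overrun → the component distribution center cost overrun
the component distribution center cost overrun → the cross-dock carrier delay
the cross-dock carrier delay → the overseas carrier cost overrun
Length: 5 steps.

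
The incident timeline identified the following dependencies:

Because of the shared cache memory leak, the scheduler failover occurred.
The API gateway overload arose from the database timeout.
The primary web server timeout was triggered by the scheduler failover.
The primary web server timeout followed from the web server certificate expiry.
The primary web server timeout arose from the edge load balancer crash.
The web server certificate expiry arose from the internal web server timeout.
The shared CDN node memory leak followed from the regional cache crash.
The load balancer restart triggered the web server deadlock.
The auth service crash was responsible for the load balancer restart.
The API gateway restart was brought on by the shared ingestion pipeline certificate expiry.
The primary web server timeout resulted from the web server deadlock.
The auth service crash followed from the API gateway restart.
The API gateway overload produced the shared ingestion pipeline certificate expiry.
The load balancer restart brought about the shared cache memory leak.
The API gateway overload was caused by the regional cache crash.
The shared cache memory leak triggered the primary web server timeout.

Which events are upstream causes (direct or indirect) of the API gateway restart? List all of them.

Immediate cause of the API gateway restart: the shared ingestion pipeline certificate expiry.
Further upstream: the database timeout, the regional cache crash, the API gateway overload.

the API gateway overload, the database timeout, the regional cache crash, the shared ingestion pipeline certificate expiry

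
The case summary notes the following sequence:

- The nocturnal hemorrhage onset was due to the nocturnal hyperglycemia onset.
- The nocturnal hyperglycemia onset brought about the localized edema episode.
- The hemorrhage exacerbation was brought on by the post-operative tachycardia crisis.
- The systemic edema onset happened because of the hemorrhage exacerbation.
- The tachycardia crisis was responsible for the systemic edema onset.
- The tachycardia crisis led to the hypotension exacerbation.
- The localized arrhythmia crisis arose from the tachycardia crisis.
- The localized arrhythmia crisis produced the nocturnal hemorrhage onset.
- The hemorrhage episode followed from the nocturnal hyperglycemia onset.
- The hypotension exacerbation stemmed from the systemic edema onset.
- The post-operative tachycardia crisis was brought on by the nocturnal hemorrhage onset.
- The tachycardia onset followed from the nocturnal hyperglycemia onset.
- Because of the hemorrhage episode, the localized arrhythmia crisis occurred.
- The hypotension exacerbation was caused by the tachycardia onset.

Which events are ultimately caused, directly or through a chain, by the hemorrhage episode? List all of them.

Direct effects: the localized arrhythmia crisis.
2 steps out: the nocturnal hemorrhage onset.
3 steps out: the post-operative tachycardia crisis.
4 steps out: the hemorrhage exacerbation.
5 steps out: the systemic edema onset.
6 steps out: the hypotension exacerbation.
Not reachable from it: the nocturnal hyperglycemia onset, the tachycardia crisis, the localized edema episode, the tachycardia onset.

the hemorrhage exacerbation, the hypotension exacerbation, the localized arrhythmia crisis, the nocturnal hemorrhage onset, the post-operative tachycardia crisis, the systemic edema onset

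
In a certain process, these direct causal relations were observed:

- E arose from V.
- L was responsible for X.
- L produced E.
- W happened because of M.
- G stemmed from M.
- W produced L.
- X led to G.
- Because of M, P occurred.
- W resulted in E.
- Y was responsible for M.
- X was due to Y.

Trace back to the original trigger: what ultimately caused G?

Y

Tracing upstream from G: G ← M ← Y.
Y has no stated cause, so it is the root.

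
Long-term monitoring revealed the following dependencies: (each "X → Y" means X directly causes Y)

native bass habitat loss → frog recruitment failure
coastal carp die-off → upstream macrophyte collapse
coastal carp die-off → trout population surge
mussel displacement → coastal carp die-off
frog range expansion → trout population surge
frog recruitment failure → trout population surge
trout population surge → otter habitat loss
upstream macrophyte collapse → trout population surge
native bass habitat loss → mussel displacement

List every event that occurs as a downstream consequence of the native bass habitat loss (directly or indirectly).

the coastal carp die-off, the frog recruitment failure, the mussel displacement, the otter habitat loss, the trout population surge, the upstream macrophyte collapse

Direct effects: the frog recruitment failure, the mussel displacement.
2 steps out: the coastal carp die-off, the trout population surge.
3 steps out: the upstream macrophyte collapse, the otter habitat loss.
Not reachable from it: the frog range expansion.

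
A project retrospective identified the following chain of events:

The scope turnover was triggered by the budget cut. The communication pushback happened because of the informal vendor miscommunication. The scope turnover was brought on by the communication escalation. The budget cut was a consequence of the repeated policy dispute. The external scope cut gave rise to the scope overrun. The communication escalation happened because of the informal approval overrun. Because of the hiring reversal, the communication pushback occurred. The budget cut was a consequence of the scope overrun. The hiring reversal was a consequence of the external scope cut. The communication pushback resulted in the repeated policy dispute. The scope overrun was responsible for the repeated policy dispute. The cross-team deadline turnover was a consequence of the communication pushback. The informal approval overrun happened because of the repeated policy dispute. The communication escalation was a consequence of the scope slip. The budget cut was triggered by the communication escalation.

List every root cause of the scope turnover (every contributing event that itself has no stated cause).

Tracing upstream from the scope turnover: the scope turnover ← the budget cut ← the repeated policy dispute ← the communication pushback ← the informal vendor miscommunication.
A separate upstream branch: the scope turnover ← the budget cut ← the scope overrun ← the external scope cut.
A separate upstream branch: the scope turnover ← the communication escalation ← the scope slip.
Each of those chain origins has no stated cause.

the external scope cut, the informal vendor miscommunication, the scope slip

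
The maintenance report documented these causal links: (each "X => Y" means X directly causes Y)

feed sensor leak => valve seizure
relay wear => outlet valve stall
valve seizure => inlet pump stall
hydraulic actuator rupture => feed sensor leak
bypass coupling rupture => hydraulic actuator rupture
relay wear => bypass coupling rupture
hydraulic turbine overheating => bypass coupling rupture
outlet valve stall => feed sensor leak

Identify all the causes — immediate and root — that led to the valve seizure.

Immediate cause of the valve seizure: the feed sensor leak.
Further upstream: the relay wear, the bypass coupling rupture, the outlet valve stall, the hydraulic actuator rupture, the hydraulic turbine overheating.

the bypass coupling rupture, the feed sensor leak, the hydraulic actuator rupture, the hydraulic turbine overheating, the outlet valve stall, the relay wear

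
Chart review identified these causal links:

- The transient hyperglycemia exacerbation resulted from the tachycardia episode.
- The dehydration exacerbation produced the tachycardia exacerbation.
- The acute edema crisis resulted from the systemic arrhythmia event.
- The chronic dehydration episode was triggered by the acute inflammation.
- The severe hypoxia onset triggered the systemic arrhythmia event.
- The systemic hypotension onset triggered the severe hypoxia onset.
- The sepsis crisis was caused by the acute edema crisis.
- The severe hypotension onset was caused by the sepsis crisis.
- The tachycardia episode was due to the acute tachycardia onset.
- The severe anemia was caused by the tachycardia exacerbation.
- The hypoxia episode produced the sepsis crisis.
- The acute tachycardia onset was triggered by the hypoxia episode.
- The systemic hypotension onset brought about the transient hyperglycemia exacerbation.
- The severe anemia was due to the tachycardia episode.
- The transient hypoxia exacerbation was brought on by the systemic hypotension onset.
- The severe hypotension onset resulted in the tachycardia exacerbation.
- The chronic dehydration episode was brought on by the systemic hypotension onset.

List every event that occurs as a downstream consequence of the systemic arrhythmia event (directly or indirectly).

the acute edema crisis, the sepsis crisis, the severe anemia, the severe hypotension onset, the tachycardia exacerbation

Direct effects: the acute edema crisis.
2 steps out: the sepsis crisis.
3 steps out: the severe hypotension onset.
4 steps out: the tachycardia exacerbation.
5 steps out: the severe anemia.
Not reachable from it: the hypoxia episode, the acute tachycardia onset, the tachycardia episode, the systemic hypotension onset, the transient hyperglycemia exacerbation, the severe hypoxia onset, the acute inflammation, the transient hypoxia exacerbation, the chronic dehydration episode, the dehydration exacerbation.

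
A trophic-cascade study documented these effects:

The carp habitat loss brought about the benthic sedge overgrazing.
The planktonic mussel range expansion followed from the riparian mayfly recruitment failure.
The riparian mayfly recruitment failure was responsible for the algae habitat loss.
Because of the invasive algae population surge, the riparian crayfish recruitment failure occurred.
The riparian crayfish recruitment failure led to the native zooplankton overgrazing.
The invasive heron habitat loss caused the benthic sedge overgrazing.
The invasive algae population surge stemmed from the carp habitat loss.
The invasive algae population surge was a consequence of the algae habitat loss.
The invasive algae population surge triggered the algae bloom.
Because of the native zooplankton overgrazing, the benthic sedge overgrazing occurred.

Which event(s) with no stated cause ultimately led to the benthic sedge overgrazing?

Tracing upstream from the benthic sedge overgrazing: the benthic sedge overgrazing ← the native zooplankton overgrazing ← the riparian crayfish recruitment failure ← the invasive algae population surge ← the algae habitat loss ← the riparian mayfly recruitment failure.
A separate upstream branch: the benthic sedge overgrazing ← the carp habitat loss.
A separate upstream branch: the benthic sedge overgrazing ← the invasive heron habitat loss.
Each of those chain origins has no stated cause.

the carp habitat loss, the invasive heron habitat loss, the riparian mayfly recruitment failure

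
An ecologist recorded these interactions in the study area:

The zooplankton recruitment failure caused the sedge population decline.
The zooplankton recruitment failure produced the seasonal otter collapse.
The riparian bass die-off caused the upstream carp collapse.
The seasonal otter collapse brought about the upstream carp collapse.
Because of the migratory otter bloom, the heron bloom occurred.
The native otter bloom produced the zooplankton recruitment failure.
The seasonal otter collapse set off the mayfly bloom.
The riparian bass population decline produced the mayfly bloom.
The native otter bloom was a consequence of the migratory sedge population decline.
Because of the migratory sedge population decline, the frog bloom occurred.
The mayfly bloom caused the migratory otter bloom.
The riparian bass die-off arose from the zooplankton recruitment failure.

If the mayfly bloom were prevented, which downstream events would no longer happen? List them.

the heron bloom, the migratory otter bloom

Downstream of the mayfly bloom: the migratory otter bloom, the heron bloom.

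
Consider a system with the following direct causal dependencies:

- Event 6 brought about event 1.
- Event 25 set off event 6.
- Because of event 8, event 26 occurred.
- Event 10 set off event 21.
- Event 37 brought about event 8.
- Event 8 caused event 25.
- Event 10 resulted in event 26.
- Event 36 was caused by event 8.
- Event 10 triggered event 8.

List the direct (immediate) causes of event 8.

event 10, event 37

event 10, event 37 → event 8 with nothing further upstream stated.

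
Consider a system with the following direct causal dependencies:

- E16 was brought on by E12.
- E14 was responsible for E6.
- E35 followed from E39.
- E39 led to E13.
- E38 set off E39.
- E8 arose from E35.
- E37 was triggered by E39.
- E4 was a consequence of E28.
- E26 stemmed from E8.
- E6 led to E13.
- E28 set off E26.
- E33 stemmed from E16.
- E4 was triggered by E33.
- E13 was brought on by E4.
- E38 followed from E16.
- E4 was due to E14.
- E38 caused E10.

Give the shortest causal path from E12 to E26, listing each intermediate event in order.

E12 → E16
E16 → E38
E38 → E39
E39 → E35
E35 → E8
E8 → E26
Length: 6 steps.

E12 → E16 → E38 → E39 → E35 → E8 → E26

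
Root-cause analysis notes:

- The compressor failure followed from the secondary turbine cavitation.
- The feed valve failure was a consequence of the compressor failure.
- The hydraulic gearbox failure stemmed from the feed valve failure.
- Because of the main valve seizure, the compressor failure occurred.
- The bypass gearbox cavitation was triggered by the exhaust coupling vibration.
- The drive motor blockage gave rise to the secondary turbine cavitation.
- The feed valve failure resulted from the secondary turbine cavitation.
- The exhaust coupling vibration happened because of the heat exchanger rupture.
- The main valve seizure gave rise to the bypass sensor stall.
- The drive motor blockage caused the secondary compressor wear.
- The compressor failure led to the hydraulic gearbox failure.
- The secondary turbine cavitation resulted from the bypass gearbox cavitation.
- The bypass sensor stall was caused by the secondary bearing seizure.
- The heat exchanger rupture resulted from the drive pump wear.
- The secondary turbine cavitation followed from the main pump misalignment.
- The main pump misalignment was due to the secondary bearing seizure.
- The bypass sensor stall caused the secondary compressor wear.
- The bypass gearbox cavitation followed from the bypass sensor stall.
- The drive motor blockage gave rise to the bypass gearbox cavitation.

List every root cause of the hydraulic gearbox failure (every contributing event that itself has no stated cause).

the drive motor blockage, the drive pump wear, the main valve seizure, the secondary bearing seizure

Tracing upstream from the hydraulic gearbox failure: the hydraulic gearbox failure ← the compressor failure ← the secondary turbine cavitation ← the main pump misalignment ← the secondary bearing seizure.
A separate upstream branch: the hydraulic gearbox failure ← the compressor failure ← the secondary turbine cavitation ← the bypass gearbox cavitation ← the exhaust coupling vibration ← the heat exchanger rupture ← the drive pump wear.
A separate upstream branch: the hydraulic gearbox failure ← the compressor failure ← the main valve seizure.
A separate upstream branch: the hydraulic gearbox failure ← the compressor failure ← the secondary turbine cavitation ← the drive motor blockage.
Each of those chain origins has no stated cause.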